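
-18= -18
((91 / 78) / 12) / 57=7 / 4104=0.00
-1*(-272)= 272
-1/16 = -0.06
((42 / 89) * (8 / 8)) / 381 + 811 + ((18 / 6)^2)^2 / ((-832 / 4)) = 1905767833 / 2351024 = 810.61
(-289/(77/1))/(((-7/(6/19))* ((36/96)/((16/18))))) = 36992/92169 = 0.40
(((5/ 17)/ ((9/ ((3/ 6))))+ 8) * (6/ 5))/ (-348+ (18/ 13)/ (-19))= -605891/ 21923370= -0.03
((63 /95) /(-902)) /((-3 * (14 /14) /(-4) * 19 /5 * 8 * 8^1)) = -21 /5209952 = -0.00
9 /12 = 3 /4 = 0.75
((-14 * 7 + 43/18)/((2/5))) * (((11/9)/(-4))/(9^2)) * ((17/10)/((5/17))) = 5.21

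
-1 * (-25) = 25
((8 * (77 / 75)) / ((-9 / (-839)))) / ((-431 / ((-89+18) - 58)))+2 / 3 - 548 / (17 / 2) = 272612794 / 1648575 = 165.36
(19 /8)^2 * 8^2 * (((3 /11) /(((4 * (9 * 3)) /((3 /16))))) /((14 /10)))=1805 /14784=0.12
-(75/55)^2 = -225/121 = -1.86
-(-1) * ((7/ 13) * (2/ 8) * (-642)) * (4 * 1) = -4494/ 13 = -345.69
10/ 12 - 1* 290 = -1735/ 6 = -289.17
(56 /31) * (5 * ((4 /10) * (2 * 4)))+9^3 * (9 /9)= 23495 /31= 757.90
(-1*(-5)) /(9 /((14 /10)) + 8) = 35 /101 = 0.35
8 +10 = 18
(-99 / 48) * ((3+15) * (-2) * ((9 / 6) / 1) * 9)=8019 / 8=1002.38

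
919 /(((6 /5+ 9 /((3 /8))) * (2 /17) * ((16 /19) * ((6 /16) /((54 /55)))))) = 296837 /308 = 963.76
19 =19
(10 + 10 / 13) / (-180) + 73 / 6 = 12.11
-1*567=-567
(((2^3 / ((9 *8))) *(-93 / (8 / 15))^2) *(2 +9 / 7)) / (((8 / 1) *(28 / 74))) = 184007475 / 50176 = 3667.24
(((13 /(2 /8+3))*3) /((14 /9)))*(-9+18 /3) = -162 /7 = -23.14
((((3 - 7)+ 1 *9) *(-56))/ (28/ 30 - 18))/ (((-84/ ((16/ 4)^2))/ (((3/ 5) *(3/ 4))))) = -45/ 32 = -1.41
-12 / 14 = -6 / 7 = -0.86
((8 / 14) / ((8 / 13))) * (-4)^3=-59.43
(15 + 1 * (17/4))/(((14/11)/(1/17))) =121/136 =0.89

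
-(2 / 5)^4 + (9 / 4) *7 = 39311 / 2500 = 15.72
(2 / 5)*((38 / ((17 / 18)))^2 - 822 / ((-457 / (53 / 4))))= 433915671 / 660365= 657.08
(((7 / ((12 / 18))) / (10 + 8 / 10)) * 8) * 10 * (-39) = -9100 / 3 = -3033.33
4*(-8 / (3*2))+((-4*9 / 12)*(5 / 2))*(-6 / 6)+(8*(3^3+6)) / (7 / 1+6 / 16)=13439 / 354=37.96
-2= -2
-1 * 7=-7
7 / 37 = 0.19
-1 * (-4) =4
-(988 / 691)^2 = -976144 / 477481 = -2.04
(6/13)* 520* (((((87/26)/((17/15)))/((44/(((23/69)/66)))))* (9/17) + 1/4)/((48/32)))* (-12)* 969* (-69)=32116312.34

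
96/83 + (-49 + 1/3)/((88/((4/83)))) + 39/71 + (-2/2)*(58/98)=10362133/9528981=1.09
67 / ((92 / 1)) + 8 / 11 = 1473 / 1012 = 1.46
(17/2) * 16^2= 2176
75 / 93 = 25 / 31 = 0.81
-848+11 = -837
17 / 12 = 1.42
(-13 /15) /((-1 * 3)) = 13 /45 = 0.29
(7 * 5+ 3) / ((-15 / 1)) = -38 / 15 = -2.53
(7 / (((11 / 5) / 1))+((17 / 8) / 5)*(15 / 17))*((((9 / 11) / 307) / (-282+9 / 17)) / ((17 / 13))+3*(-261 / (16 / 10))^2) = 8613474326818377 / 30335726080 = 283938.29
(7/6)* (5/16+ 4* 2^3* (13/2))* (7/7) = 7777/32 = 243.03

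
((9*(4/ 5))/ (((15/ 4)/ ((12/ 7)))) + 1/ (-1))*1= 401/ 175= 2.29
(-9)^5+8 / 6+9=-177116 / 3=-59038.67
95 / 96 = 0.99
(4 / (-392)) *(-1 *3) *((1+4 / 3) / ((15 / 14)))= 1 / 15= 0.07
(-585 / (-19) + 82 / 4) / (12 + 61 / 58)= 56521 / 14383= 3.93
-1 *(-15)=15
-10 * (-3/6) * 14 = 70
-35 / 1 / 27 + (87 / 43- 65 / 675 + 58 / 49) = 516079 / 284445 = 1.81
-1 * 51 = -51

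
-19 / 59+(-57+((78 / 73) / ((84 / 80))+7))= -49.30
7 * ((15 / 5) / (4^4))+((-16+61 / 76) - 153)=-817713 / 4864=-168.12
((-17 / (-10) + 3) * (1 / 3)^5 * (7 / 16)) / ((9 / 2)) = 329 / 174960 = 0.00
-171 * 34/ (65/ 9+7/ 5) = -130815/ 194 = -674.30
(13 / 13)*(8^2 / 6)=32 / 3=10.67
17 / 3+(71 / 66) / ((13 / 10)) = 2786 / 429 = 6.49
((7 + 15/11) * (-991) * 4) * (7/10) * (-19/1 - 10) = 37015832/55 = 673015.13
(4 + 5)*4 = 36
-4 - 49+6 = -47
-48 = -48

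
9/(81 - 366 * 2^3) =-3/949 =-0.00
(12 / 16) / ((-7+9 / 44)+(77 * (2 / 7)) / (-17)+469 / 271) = -152031 / 1289009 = -0.12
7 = 7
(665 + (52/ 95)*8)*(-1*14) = -890274/ 95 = -9371.31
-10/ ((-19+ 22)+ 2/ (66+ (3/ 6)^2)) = -2650/ 803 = -3.30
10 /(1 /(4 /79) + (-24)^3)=-40 /55217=-0.00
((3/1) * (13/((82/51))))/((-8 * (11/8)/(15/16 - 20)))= 606645/14432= 42.03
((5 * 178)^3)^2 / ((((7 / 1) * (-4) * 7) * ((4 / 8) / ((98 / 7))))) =-496981290961000000 / 7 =-70997327280142857.14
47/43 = 1.09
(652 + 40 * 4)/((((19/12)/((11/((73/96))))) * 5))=10289664/6935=1483.73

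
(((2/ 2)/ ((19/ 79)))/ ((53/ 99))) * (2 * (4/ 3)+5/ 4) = 122529/ 4028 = 30.42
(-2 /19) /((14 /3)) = -3 /133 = -0.02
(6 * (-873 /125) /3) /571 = -1746 /71375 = -0.02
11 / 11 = 1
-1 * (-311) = 311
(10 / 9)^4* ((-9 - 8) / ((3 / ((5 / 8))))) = -106250 / 19683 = -5.40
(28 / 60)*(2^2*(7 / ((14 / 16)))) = 224 / 15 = 14.93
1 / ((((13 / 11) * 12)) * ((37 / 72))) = 66 / 481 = 0.14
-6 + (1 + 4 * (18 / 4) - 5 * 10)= -37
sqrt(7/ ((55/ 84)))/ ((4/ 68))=238* sqrt(165)/ 55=55.58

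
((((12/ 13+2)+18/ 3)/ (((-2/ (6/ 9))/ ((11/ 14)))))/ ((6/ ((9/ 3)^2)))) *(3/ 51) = -319/ 1547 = -0.21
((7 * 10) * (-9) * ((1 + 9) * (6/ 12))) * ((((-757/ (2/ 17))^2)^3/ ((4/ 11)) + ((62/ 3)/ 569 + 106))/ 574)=-6396704297844374388859424652075/ 5972224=-1071075749644416282587429.00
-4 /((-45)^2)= -4 /2025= -0.00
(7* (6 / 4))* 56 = 588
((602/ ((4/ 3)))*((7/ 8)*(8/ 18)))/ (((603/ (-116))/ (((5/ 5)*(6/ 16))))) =-61103/ 4824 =-12.67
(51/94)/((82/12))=153/1927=0.08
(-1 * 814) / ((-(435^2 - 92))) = 814 / 189133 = 0.00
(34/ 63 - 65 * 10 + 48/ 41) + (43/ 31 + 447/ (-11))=-605586284/ 880803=-687.54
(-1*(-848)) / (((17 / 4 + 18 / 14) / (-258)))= -6125952 / 155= -39522.27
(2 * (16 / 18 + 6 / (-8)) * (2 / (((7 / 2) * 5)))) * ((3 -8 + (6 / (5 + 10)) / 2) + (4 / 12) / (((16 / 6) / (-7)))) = -227 / 1260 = -0.18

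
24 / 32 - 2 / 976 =365 / 488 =0.75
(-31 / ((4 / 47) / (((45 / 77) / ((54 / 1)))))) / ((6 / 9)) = -7285 / 1232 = -5.91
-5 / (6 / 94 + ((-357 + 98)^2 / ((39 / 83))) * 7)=-9165 / 1831780984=-0.00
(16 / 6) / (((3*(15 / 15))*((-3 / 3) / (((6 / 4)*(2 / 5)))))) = -8 / 15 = -0.53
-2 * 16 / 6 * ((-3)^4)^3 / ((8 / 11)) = -3897234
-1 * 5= -5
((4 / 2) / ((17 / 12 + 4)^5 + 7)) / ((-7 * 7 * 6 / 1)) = -82944 / 56939590001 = -0.00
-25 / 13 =-1.92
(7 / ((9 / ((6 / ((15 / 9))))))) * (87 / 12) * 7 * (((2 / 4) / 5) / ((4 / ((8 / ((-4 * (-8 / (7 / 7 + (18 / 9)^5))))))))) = 46893 / 1600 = 29.31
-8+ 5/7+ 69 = 432/7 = 61.71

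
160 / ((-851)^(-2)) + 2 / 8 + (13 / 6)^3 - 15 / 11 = 275312273681 / 2376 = 115872169.06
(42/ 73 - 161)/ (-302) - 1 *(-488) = 10770159/ 22046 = 488.53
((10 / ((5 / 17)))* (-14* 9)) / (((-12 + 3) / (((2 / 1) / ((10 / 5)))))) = 476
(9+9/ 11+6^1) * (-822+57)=-12100.91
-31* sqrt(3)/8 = -6.71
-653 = -653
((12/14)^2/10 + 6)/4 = 372/245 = 1.52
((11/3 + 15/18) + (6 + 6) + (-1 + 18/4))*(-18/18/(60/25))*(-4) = 100/3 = 33.33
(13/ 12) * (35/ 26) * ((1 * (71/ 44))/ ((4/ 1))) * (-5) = -12425/ 4224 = -2.94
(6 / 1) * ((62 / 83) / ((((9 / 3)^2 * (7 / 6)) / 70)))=2480 / 83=29.88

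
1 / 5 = 0.20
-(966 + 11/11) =-967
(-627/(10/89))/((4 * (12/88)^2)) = -2250721/30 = -75024.03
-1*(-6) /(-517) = -0.01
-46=-46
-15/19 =-0.79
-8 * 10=-80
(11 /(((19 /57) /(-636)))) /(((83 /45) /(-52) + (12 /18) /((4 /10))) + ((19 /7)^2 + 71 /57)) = -45723197520 /22317307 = -2048.78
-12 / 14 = -6 / 7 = -0.86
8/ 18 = 4/ 9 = 0.44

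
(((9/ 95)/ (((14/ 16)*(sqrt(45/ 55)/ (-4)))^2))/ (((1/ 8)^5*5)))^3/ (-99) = -4571250755417816566857728/ 113477975296875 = -40283154008.16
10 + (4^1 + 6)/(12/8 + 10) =250/23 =10.87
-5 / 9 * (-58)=32.22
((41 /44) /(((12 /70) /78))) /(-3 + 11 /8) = -2870 /11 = -260.91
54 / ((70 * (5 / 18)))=486 / 175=2.78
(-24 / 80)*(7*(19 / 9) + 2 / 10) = -337 / 75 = -4.49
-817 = -817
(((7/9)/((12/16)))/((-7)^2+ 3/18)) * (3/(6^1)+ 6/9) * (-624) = -40768/2655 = -15.36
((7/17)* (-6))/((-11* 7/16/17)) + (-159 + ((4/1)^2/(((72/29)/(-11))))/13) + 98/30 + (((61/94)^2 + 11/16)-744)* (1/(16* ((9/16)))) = -53448657851/227438640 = -235.00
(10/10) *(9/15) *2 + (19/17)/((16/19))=3437/1360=2.53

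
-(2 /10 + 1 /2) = -7 /10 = -0.70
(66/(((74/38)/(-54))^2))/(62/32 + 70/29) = 10745716608/921337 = 11663.18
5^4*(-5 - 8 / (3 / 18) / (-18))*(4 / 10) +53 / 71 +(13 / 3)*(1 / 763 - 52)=-131301458 / 162519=-807.91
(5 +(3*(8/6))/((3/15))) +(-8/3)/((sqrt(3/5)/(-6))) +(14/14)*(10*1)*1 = 16*sqrt(15)/3 +35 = 55.66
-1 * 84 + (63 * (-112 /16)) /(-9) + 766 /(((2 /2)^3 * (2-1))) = 731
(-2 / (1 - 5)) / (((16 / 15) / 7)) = 105 / 32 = 3.28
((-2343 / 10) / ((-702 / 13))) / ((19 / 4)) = 781 / 855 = 0.91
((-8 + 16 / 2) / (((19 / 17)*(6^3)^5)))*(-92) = 0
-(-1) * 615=615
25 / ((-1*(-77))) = 0.32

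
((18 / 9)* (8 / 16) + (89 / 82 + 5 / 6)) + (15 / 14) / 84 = 2.93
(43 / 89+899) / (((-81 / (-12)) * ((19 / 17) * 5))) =5443672 / 228285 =23.85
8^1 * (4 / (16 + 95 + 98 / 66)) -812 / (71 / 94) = -8851705 / 8236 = -1074.76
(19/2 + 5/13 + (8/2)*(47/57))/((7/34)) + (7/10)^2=4781009/74100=64.52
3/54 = 0.06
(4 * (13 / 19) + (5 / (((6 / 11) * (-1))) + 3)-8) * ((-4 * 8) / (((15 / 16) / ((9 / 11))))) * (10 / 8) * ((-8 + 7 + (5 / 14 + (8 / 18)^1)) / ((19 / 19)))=-1042400 / 13167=-79.17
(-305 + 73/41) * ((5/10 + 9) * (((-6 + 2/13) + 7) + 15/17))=-53146800/9061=-5865.45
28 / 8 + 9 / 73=529 / 146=3.62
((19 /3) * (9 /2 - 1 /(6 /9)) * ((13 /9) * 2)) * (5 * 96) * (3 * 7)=553280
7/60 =0.12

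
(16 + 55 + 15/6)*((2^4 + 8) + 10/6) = 3773/2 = 1886.50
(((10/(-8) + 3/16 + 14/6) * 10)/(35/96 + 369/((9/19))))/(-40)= -61/149638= -0.00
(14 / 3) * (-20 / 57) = -280 / 171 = -1.64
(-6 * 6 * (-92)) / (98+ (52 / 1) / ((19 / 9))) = 27.01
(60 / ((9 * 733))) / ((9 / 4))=80 / 19791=0.00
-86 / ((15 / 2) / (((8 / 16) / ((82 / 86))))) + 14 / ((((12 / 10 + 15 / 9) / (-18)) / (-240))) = 557768986 / 26445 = 21091.66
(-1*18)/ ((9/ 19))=-38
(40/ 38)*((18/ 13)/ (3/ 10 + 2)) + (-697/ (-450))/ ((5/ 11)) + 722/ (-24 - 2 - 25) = -2198105641/ 217298250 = -10.12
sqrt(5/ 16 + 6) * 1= sqrt(101)/ 4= 2.51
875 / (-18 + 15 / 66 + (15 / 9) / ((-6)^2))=-1039500 / 21059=-49.36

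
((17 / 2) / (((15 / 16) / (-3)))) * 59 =-8024 / 5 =-1604.80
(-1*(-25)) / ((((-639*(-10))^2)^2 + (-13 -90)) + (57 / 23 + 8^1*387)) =575 / 38346988979498896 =0.00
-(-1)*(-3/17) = -3/17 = -0.18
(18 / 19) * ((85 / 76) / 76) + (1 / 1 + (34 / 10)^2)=17248933 / 1371800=12.57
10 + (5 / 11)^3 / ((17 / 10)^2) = 3859090 / 384659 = 10.03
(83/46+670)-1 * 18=30075/46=653.80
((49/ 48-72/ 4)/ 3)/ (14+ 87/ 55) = -44825/ 123408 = -0.36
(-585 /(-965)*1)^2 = 0.37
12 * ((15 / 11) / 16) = 1.02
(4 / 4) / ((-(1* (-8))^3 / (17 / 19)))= 17 / 9728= 0.00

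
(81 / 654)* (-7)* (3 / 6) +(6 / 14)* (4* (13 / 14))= 24747 / 21364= 1.16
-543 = -543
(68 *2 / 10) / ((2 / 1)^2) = 17 / 5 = 3.40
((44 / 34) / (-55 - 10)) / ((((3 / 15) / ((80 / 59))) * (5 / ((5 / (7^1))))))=-1760 / 91273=-0.02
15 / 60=1 / 4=0.25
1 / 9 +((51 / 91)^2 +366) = 366.43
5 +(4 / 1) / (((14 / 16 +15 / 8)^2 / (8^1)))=1117 / 121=9.23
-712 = -712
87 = 87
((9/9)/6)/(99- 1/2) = 0.00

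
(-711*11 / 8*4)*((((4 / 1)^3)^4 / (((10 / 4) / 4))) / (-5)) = 524858425344 / 25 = 20994337013.76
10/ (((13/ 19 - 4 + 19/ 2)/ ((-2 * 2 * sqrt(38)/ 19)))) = -16 * sqrt(38)/ 47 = -2.10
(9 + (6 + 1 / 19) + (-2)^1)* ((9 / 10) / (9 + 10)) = 1116 / 1805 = 0.62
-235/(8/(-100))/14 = 5875/28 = 209.82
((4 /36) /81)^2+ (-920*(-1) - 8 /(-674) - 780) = 25075512481 /179095617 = 140.01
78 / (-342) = -13 / 57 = -0.23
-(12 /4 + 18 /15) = -21 /5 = -4.20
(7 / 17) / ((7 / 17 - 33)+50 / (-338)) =-1183 / 94051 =-0.01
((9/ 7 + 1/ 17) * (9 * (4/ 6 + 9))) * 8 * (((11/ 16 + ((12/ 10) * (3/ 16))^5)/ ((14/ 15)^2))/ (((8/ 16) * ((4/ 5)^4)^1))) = 1379235884175/ 382140416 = 3609.24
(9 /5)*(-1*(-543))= 4887 /5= 977.40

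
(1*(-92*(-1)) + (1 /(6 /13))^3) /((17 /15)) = 110345 /1224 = 90.15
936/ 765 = 104/ 85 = 1.22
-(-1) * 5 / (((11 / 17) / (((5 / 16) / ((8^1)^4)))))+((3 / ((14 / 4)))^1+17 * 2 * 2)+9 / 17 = 5952488847 / 85786624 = 69.39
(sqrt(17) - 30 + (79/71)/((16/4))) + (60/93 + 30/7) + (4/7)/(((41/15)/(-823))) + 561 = sqrt(17) + 920123611/2526748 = 368.28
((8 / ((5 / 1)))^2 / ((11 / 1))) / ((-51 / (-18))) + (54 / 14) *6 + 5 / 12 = 9284081 / 392700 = 23.64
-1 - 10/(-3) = 7/3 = 2.33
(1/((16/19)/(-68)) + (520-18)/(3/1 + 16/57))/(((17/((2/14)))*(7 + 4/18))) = 97299/1157156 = 0.08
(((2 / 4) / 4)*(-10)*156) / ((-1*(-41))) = -195 / 41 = -4.76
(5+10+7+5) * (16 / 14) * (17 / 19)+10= 5002 / 133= 37.61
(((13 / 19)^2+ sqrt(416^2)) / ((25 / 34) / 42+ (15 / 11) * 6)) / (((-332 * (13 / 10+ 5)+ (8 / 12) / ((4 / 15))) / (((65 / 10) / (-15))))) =157441284 / 14943491393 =0.01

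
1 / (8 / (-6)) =-3 / 4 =-0.75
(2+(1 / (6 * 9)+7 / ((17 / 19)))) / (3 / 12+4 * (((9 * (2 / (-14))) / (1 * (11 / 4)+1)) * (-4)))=1.72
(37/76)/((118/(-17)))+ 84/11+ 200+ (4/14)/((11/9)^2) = 1578104277/7595896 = 207.76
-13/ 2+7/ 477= -6187/ 954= -6.49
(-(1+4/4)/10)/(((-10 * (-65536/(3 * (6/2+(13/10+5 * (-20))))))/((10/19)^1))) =2871/62259200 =0.00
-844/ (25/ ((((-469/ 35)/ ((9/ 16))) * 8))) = 7238144/ 1125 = 6433.91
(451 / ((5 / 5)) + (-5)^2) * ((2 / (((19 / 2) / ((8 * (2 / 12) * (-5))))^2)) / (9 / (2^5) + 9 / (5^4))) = 30464000000 / 19211337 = 1585.73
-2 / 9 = -0.22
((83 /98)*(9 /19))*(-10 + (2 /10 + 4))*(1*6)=-64989 /4655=-13.96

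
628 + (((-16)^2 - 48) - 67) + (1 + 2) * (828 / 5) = 6329 / 5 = 1265.80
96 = 96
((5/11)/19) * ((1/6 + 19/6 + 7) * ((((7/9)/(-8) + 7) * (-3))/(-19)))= 77035/285912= 0.27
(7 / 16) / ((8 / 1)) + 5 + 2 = 7.05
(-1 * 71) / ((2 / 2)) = -71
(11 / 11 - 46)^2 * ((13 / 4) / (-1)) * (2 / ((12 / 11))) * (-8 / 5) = 19305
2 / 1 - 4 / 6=4 / 3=1.33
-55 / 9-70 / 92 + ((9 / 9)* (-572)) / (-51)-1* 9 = -32771 / 7038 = -4.66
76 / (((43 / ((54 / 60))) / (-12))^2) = 221616 / 46225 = 4.79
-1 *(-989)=989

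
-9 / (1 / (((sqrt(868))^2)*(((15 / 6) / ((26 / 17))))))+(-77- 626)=-13472.62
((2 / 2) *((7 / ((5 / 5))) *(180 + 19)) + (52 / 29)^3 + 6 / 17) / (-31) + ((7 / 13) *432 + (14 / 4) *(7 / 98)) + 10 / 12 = 378087488047 / 2005068468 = 188.57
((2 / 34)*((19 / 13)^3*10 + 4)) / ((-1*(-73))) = 77378 / 2726477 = 0.03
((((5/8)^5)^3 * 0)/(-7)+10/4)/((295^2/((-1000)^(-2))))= 1/34810000000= 0.00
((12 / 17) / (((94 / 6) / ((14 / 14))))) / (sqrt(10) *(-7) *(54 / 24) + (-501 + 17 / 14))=-7052976 / 77457946787 + 222264 *sqrt(10) / 77457946787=-0.00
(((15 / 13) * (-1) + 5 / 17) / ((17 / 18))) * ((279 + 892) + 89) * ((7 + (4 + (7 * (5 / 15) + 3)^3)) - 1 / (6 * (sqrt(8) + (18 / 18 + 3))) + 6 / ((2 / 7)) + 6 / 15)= -792980580 / 3757 - 179550 * sqrt(2) / 3757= -211135.08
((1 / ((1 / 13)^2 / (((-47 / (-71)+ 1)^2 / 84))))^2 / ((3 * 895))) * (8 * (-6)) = -0.55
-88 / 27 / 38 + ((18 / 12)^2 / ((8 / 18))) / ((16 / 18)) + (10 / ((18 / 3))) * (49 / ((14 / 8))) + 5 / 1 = 57.28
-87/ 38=-2.29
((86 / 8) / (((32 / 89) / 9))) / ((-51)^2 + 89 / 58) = 0.10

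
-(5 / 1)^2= -25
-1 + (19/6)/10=-41/60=-0.68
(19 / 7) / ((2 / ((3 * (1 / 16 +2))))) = 8.40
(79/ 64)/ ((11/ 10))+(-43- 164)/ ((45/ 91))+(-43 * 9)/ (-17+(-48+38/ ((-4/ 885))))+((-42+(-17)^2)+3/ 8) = -170.06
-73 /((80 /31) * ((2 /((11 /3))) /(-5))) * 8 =24893 /12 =2074.42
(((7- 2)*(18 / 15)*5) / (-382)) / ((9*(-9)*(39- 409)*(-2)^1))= 0.00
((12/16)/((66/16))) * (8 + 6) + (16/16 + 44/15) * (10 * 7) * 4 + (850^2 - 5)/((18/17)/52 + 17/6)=1443308171/5676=254282.62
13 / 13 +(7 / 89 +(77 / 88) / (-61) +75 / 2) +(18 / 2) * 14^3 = 1074271597 / 43432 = 24734.56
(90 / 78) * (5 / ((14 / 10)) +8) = 1215 / 91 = 13.35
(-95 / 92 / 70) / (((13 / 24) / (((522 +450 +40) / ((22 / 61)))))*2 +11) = -183 / 136465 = -0.00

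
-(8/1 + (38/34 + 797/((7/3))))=-41732/119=-350.69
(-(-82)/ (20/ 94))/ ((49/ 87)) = 167649/ 245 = 684.28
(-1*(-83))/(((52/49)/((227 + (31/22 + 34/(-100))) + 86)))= 351262723/14300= 24563.83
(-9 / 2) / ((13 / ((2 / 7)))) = -0.10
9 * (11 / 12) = 8.25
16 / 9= 1.78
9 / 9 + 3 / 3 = 2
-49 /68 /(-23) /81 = 49 /126684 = 0.00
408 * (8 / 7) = 466.29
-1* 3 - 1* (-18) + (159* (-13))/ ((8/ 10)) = -10275/ 4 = -2568.75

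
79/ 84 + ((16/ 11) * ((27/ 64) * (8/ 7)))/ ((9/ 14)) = 2.03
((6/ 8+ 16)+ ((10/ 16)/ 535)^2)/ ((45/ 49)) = 601393121/ 32973120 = 18.24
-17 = -17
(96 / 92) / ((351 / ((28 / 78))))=112 / 104949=0.00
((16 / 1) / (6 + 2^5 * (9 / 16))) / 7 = 2 / 21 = 0.10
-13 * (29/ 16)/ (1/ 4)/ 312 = -29/ 96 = -0.30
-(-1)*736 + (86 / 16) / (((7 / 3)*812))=33467521 / 45472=736.00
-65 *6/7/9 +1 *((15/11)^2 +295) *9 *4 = 27139790/2541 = 10680.75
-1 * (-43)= 43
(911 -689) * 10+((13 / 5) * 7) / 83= 921391 / 415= 2220.22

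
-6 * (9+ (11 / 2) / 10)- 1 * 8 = -653 / 10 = -65.30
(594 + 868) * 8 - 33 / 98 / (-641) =734719361 / 62818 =11696.00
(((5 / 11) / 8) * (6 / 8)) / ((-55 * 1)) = -3 / 3872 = -0.00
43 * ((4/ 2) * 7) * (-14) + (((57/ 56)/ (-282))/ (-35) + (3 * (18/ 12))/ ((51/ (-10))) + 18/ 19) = -501542359383/ 59509520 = -8427.93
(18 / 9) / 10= 1 / 5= 0.20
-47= -47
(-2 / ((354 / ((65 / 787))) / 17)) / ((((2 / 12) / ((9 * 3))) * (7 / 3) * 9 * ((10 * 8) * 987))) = -663 / 855481592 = -0.00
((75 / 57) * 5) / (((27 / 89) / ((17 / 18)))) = 189125 / 9234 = 20.48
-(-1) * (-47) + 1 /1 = -46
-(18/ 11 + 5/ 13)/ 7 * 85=-24565/ 1001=-24.54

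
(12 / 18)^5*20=640 / 243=2.63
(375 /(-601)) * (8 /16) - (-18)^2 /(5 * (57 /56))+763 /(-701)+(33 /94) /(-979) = -10892920382069 /167418697885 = -65.06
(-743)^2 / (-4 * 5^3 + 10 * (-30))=-690.06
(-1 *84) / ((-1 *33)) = 28 / 11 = 2.55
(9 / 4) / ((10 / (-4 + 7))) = 27 / 40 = 0.68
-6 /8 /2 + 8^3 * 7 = 28669 /8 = 3583.62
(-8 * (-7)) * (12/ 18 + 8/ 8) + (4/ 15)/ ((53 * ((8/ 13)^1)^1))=49471/ 530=93.34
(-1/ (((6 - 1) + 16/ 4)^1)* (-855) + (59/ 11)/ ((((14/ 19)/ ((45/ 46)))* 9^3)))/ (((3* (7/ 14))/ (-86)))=-2344230355/ 430353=-5447.23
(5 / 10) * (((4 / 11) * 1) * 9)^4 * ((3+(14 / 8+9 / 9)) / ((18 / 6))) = 1609632 / 14641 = 109.94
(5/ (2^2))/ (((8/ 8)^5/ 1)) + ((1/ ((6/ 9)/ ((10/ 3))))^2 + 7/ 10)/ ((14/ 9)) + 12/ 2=23.77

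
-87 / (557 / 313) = -27231 / 557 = -48.89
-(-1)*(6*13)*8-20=604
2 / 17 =0.12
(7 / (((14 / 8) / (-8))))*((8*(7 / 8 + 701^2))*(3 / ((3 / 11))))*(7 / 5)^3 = -94927834848 / 25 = -3797113393.92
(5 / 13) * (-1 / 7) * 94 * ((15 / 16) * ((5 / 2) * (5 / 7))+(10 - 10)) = -88125 / 10192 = -8.65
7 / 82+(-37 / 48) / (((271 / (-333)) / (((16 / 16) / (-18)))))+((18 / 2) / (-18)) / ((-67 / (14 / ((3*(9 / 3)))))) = 9509191 / 214397856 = 0.04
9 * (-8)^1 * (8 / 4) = -144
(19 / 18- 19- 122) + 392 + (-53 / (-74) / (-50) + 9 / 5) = 8452913 / 33300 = 253.84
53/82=0.65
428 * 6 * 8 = 20544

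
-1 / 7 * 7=-1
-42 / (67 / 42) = -1764 / 67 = -26.33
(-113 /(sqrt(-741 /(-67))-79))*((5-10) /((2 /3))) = -8971635 /834812-1695*sqrt(49647) /834812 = -11.20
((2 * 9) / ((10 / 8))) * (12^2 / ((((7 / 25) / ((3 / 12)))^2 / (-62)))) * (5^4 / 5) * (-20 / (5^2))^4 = -257126400 / 49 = -5247477.55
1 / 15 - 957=-14354 / 15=-956.93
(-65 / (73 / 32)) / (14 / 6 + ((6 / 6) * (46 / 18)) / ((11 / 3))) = -9.40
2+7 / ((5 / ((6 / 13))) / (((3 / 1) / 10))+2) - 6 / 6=1.18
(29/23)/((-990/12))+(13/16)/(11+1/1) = 12733/242880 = 0.05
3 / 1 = 3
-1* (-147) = 147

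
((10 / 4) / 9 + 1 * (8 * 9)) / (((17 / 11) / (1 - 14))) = -186043 / 306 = -607.98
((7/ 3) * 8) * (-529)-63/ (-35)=-148093/ 15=-9872.87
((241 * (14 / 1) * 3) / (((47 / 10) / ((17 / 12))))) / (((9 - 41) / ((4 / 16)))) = -143395 / 6016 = -23.84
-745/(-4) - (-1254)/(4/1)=1999/4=499.75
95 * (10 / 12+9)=5605 / 6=934.17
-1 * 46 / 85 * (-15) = 138 / 17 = 8.12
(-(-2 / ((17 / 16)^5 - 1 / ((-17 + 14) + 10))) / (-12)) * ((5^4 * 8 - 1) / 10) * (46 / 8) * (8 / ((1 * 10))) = -210983714816 / 666781725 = -316.42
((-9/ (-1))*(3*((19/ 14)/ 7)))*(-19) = -9747/ 98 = -99.46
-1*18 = -18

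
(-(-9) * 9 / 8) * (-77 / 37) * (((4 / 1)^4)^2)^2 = -90499023733.62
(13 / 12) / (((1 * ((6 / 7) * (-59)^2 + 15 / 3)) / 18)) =0.01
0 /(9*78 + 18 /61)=0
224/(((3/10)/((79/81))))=176960/243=728.23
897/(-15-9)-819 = -6851/8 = -856.38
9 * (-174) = -1566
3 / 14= 0.21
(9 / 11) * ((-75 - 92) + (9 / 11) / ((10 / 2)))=-82584 / 605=-136.50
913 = 913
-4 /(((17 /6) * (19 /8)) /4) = -768 /323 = -2.38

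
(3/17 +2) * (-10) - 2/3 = -1144/51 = -22.43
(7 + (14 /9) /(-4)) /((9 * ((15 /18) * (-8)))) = -119 /1080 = -0.11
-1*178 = -178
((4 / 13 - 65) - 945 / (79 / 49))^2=446763907216 / 1054729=423581.70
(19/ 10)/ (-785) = -19/ 7850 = -0.00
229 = 229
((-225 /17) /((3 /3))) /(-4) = 225 /68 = 3.31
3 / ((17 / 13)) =39 / 17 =2.29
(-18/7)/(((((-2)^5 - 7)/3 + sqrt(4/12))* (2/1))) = 9* sqrt(3)/3542 + 351/3542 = 0.10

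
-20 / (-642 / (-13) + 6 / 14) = -1820 / 4533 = -0.40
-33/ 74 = -0.45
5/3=1.67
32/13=2.46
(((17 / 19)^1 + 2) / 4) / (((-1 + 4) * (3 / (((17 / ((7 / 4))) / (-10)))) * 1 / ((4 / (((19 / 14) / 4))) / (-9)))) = 2992 / 29241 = 0.10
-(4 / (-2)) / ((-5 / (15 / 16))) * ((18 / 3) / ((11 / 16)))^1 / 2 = -18 / 11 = -1.64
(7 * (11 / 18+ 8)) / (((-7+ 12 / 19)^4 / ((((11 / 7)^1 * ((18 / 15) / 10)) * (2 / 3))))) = 4039951 / 876922695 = 0.00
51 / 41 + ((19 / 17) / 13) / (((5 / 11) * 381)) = 21479824 / 17261205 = 1.24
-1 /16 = -0.06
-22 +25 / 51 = -1097 / 51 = -21.51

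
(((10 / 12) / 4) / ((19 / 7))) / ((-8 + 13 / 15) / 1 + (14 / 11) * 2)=-1925 / 115064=-0.02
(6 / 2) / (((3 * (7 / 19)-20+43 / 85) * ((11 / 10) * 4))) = -24225 / 653356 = -0.04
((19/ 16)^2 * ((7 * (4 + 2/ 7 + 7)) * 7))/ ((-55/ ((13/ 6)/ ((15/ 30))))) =-2595229/ 42240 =-61.44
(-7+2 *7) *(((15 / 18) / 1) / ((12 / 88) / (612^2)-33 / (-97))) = 44404272 / 2589707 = 17.15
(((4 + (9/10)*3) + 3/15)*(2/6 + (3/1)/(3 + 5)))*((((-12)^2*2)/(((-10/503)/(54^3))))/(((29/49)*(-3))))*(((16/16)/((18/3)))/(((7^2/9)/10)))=278720255448/145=1922208658.26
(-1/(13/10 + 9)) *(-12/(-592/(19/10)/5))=-285/15244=-0.02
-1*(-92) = 92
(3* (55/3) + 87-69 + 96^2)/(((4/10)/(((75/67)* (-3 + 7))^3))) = 627007500000/300763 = 2084722.85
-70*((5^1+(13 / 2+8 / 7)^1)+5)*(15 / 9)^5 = -3859375 / 243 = -15882.20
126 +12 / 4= 129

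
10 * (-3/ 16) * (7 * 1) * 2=-105/ 4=-26.25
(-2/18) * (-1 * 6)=2/3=0.67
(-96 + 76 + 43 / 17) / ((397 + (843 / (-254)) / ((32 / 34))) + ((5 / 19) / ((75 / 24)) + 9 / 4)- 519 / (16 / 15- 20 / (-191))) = 96204572640 / 260243375059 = 0.37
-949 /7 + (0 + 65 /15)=-2756 /21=-131.24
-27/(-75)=0.36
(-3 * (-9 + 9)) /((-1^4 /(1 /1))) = 0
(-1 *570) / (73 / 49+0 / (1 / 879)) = -27930 / 73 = -382.60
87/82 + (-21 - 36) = -4587/82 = -55.94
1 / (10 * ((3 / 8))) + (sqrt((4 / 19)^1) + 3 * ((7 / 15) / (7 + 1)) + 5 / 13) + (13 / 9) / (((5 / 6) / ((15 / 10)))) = 2 * sqrt(19) / 19 + 1069 / 312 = 3.89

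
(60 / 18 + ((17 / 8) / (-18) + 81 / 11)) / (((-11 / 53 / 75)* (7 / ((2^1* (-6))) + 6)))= -341585 / 484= -705.75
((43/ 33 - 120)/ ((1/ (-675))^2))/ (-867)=198298125/ 3179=62377.52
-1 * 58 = -58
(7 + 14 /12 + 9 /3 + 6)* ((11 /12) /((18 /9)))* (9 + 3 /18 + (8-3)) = 96305 /864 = 111.46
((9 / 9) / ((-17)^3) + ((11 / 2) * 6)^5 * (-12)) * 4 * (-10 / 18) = 46145324594180 / 44217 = 1043610480.00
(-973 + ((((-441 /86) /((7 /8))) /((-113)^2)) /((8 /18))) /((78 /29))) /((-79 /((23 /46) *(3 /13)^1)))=41670907341 /29322374068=1.42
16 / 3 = 5.33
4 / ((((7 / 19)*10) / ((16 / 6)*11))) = 3344 / 105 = 31.85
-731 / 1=-731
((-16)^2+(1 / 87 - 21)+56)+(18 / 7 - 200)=56992 / 609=93.58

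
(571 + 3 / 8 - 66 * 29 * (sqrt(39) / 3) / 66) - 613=-101.99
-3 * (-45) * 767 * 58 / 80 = 600561 / 8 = 75070.12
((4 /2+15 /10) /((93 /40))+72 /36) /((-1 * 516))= -163 /23994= -0.01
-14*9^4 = -91854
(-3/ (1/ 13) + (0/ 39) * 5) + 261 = 222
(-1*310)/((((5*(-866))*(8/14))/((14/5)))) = 1519/4330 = 0.35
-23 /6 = -3.83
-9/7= -1.29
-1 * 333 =-333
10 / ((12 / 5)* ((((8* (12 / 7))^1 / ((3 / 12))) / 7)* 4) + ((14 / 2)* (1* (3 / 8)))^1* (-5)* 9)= -19600 / 84069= -0.23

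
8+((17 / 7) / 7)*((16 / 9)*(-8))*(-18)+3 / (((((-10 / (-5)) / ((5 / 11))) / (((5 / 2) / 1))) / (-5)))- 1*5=179581 / 2156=83.29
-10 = -10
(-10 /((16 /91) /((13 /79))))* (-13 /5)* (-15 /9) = -40.56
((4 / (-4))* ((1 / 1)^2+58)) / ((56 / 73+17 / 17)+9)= -4307 / 786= -5.48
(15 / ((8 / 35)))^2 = 275625 / 64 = 4306.64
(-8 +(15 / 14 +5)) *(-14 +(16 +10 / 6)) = -99 / 14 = -7.07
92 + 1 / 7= 92.14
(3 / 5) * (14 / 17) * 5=42 / 17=2.47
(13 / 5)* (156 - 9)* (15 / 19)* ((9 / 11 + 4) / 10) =303849 / 2090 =145.38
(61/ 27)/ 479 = 61/ 12933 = 0.00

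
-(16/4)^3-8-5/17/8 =-9797/136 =-72.04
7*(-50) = -350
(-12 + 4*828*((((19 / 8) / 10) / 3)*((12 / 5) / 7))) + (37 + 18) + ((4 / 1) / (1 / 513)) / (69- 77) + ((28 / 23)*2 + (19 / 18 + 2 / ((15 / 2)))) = -4341416 / 36225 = -119.85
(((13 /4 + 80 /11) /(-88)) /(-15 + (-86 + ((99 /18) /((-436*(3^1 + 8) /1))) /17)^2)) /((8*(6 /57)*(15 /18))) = -30205458373 /1308400832891900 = -0.00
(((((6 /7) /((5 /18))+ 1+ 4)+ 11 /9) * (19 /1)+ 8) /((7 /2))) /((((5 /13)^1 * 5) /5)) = 1513928 /11025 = 137.32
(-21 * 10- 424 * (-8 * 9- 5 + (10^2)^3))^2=179748493628223844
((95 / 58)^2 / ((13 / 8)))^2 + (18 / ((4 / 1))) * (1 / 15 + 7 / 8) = 66585035771 / 9562439120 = 6.96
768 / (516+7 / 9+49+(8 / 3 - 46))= 3456 / 2351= 1.47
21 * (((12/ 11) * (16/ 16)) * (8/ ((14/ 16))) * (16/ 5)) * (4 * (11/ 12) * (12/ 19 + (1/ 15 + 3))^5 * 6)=10655970217533636608/ 1044604265625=10200963.72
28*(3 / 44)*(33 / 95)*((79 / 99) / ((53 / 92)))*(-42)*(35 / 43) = -14957544 / 476311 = -31.40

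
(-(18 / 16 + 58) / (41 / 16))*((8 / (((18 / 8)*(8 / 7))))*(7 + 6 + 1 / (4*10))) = -934.98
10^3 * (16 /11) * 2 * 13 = 416000 /11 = 37818.18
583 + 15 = 598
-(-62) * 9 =558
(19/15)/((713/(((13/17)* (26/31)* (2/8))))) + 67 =755262721/11272530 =67.00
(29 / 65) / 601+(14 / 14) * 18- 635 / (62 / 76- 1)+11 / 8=7583494749 / 2187640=3466.52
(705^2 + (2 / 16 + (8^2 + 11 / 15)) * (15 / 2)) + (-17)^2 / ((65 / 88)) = 517818807 / 1040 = 497902.70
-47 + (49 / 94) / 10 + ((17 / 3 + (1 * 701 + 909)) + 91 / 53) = 234717331 / 149460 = 1570.44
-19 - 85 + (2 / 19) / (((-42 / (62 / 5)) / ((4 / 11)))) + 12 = -2019188 / 21945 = -92.01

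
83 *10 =830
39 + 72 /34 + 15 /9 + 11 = 2743 /51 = 53.78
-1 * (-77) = 77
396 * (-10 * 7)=-27720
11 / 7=1.57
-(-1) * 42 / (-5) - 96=-522 / 5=-104.40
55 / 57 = 0.96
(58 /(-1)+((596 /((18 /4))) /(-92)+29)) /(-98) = 6301 /20286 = 0.31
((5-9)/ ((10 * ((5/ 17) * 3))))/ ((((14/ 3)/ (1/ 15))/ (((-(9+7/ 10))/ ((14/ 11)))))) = 18139/ 367500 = 0.05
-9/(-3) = 3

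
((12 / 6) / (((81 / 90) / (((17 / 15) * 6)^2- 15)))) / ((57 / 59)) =184316 / 2565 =71.86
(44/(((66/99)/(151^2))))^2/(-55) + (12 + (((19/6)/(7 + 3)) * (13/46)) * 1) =-22728566652085/552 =-41174939587.11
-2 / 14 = -1 / 7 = -0.14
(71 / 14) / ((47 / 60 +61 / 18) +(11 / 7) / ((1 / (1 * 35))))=6390 / 74557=0.09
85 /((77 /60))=5100 /77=66.23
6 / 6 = 1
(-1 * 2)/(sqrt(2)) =-sqrt(2) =-1.41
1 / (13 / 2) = 0.15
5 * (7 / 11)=35 / 11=3.18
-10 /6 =-5 /3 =-1.67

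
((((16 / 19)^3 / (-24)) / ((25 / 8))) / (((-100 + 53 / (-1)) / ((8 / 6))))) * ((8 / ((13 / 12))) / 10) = 262144 / 5115956625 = 0.00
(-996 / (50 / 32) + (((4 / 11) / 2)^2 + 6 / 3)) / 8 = -961053 / 12100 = -79.43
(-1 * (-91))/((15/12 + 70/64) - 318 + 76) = -2912/7669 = -0.38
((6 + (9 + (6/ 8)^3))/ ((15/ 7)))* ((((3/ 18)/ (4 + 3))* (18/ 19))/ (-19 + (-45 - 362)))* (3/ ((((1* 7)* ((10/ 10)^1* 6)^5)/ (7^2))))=-2303/ 2237829120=-0.00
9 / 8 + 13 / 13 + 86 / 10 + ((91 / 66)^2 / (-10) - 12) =-3191 / 2178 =-1.47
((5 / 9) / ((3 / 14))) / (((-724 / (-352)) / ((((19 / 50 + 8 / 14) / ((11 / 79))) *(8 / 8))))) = 23384 / 2715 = 8.61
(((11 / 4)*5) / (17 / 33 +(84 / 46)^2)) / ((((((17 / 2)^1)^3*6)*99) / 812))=4725028 / 594320697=0.01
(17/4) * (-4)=-17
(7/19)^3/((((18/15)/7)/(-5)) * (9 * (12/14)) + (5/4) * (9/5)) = 1680700/66731211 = 0.03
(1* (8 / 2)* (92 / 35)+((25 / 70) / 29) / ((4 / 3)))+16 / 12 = 288833 / 24360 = 11.86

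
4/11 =0.36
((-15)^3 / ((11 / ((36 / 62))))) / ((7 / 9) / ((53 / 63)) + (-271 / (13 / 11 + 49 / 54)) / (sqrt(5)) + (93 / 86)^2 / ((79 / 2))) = 107006177719961792544487500 / 2117815288474651828962816191 + 264497060529533341143198000* sqrt(5) / 192528662588604711723892381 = 3.12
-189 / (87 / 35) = -2205 / 29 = -76.03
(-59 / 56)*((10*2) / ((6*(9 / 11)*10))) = -649 / 1512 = -0.43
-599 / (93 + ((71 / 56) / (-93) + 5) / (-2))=-6.62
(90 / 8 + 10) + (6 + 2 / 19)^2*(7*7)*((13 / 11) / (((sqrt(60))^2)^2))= 78088243 / 3573900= 21.85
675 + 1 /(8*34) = 183601 /272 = 675.00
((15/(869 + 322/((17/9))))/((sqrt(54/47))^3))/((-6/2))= -3995*sqrt(282)/17176212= -0.00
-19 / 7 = -2.71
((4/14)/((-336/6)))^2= 1/38416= 0.00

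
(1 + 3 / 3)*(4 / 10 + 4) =44 / 5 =8.80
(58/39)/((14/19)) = 551/273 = 2.02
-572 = -572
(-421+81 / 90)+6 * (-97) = -10021 / 10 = -1002.10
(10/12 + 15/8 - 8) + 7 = 41/24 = 1.71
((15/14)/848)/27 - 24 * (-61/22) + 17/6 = 81542887/1175328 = 69.38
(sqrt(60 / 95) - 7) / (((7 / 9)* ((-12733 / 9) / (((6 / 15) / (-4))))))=-81 / 127330+ 81* sqrt(57) / 8467445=-0.00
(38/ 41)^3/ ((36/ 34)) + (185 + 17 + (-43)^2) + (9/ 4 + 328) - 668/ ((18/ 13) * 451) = 7220234055/ 3032524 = 2380.93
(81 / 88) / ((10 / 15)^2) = 729 / 352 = 2.07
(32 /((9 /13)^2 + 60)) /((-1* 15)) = -5408 /153315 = -0.04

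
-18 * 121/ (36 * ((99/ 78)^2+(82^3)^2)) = -40898/ 205508509883713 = -0.00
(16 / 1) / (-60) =-4 / 15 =-0.27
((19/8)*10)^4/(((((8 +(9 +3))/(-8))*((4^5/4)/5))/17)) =-42256.49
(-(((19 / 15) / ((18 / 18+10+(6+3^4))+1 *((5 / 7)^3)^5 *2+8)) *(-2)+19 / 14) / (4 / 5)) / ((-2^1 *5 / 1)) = 35228881377904901 / 211387073188287360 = 0.17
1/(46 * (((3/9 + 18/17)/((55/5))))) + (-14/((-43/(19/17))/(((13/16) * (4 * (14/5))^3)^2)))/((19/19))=17687761584463939/37303843750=474153.86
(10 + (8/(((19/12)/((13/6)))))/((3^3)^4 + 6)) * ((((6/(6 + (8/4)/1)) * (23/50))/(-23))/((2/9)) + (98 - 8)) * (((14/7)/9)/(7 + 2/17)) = 44552984753/1586748900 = 28.08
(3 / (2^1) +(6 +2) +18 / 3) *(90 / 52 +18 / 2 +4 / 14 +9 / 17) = 1107413 / 6188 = 178.96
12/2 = 6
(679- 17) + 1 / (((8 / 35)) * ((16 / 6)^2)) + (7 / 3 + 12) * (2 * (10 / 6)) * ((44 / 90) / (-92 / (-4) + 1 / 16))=10155611515 / 15303168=663.63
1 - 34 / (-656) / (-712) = 233519 / 233536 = 1.00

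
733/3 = 244.33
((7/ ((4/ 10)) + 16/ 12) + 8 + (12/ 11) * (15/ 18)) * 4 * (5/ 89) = 18310/ 2937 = 6.23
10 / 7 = 1.43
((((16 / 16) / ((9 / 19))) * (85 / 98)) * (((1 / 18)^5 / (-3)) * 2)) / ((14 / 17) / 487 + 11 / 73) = -976052705 / 230218149448224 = -0.00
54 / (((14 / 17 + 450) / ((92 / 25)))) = 10557 / 23950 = 0.44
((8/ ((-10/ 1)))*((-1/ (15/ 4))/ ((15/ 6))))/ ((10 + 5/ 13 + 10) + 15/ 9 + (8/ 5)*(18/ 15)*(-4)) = 104/ 17515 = 0.01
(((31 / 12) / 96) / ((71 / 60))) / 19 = 155 / 129504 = 0.00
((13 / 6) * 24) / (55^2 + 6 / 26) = 169 / 9832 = 0.02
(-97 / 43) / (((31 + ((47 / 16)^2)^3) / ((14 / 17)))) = -22783459328 / 8259794897275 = -0.00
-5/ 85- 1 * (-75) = 1274/ 17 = 74.94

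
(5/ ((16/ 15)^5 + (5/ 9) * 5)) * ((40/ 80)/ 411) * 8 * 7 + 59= 25561155433/ 432639287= 59.08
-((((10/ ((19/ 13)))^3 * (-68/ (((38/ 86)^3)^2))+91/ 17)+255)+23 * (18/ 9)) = 16052887461632834968/ 5485690862243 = 2926320.11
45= 45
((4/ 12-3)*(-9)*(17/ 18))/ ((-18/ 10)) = -340/ 27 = -12.59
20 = 20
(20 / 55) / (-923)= -4 / 10153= -0.00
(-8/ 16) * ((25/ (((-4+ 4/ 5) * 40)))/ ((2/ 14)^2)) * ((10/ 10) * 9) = 11025/ 256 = 43.07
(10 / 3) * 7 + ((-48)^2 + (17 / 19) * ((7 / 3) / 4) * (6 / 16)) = 4245413 / 1824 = 2327.53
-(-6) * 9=54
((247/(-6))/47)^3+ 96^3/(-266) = -9922446345283/2982627144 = -3326.75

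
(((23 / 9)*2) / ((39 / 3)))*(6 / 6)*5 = 230 / 117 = 1.97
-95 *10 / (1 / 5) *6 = -28500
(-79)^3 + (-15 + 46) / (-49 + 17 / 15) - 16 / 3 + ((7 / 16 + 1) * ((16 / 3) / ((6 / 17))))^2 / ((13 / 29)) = -743945615987 / 1512108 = -491992.38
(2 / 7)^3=8 / 343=0.02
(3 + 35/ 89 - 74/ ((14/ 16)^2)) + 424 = 1442358/ 4361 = 330.74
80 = 80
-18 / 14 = -9 / 7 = -1.29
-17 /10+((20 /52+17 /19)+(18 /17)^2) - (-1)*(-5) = -3069141 /713830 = -4.30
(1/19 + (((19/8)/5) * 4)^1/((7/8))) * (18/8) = 13311/2660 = 5.00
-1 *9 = -9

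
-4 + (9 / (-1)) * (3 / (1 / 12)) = -328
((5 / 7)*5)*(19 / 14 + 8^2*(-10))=-223525 / 98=-2280.87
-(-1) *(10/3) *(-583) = -5830/3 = -1943.33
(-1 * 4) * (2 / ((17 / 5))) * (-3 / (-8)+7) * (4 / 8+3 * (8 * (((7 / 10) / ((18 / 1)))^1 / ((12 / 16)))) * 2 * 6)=-27317 / 102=-267.81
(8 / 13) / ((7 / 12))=1.05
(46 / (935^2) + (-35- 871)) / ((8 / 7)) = -1386083657 / 1748450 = -792.75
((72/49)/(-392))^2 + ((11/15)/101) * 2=126948337/8733673515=0.01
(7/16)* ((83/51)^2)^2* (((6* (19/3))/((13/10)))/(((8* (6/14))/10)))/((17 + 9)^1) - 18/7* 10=-12024404835395/768310347168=-15.65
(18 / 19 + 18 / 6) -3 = 18 / 19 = 0.95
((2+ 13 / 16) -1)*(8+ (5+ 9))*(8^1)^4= 163328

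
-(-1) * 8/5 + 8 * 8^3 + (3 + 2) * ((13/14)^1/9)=2581813/630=4098.12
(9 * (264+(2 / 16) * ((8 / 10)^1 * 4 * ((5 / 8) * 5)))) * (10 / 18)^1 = 5305 / 4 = 1326.25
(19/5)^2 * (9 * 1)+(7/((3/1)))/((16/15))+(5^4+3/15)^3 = 488750414311/2000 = 244375207.16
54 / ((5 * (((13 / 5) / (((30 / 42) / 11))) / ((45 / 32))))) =6075 / 16016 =0.38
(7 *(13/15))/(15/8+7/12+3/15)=2.28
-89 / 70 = -1.27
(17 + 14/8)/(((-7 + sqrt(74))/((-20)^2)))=2100 + 300*sqrt(74)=4680.70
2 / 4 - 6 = -11 / 2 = -5.50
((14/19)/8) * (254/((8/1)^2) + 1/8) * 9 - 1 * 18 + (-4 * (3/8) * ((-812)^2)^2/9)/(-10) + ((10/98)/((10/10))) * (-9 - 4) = 12951610503449507/1787520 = 7245575156.33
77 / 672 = 11 / 96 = 0.11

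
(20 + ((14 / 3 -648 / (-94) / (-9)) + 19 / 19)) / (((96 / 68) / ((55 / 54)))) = 3282785 / 182736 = 17.96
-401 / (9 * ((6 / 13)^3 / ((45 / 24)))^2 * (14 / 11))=-532276362475 / 41803776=-12732.73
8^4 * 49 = 200704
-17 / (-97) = 17 / 97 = 0.18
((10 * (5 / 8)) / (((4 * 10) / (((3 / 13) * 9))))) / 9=15 / 416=0.04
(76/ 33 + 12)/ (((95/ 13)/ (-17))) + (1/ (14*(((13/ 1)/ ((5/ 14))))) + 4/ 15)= -87880391/ 2662660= -33.00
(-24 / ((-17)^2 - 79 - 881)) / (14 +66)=3 / 6710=0.00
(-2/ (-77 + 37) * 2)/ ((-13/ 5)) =-1/ 26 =-0.04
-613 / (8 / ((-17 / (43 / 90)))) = 468945 / 172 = 2726.42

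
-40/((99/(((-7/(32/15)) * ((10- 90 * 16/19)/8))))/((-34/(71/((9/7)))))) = 796875/118712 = 6.71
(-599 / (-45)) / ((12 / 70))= 4193 / 54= 77.65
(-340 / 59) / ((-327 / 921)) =104380 / 6431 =16.23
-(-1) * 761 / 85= 761 / 85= 8.95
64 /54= 32 /27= 1.19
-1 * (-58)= 58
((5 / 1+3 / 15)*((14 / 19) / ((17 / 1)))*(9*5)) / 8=819 / 646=1.27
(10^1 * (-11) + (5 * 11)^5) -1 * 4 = 503284261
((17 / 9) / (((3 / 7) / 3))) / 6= 119 / 54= 2.20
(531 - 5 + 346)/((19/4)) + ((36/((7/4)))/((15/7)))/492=715116/3895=183.60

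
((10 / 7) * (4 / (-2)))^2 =400 / 49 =8.16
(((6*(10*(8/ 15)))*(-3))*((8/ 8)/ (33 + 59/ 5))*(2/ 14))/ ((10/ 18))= -27/ 49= -0.55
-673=-673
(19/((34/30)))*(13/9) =1235/51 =24.22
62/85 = 0.73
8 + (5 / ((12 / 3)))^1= 37 / 4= 9.25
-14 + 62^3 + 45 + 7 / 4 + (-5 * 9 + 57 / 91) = 86747161 / 364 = 238316.38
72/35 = 2.06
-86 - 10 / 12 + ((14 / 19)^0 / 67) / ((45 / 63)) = -174493 / 2010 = -86.81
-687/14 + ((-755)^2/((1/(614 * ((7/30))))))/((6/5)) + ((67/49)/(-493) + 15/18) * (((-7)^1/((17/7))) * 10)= 35933021547211/528003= 68054578.38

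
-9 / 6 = -3 / 2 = -1.50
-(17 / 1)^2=-289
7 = 7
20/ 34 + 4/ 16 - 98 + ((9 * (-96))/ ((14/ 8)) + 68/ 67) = -589.86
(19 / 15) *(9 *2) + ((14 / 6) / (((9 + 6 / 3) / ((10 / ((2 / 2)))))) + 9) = 5597 / 165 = 33.92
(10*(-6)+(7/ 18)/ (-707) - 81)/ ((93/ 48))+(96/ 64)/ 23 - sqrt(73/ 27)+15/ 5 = -2914823/ 41814 - sqrt(219)/ 9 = -71.35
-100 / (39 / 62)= -6200 / 39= -158.97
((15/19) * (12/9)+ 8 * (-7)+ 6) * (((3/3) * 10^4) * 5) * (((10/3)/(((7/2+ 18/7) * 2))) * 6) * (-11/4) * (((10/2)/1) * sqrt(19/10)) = 1790250000 * sqrt(190)/323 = 76399050.40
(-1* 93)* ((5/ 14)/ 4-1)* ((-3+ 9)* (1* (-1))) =-14229/ 28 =-508.18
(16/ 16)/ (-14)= -1/ 14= -0.07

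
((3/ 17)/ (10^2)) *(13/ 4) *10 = 39/ 680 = 0.06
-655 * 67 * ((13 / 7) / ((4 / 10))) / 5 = -570505 / 14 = -40750.36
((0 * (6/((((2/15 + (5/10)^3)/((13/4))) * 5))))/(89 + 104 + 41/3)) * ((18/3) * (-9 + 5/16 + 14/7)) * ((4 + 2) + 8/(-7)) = 0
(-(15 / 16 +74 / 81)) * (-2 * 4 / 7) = 2399 / 1134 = 2.12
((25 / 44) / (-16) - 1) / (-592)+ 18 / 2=3751641 / 416768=9.00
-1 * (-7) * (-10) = -70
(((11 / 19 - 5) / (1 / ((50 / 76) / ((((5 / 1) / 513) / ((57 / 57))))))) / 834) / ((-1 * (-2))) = -945 / 5282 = -0.18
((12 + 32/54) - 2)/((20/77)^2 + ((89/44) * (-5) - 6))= -6782776/10274877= -0.66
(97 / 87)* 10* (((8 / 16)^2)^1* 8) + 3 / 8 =15781 / 696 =22.67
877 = 877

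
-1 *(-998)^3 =994011992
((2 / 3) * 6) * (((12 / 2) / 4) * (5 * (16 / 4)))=120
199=199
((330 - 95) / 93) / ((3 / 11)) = 2585 / 279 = 9.27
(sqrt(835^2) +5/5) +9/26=21745/26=836.35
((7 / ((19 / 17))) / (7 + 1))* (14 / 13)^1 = 833 / 988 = 0.84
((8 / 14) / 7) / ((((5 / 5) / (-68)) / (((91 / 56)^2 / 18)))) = -2873 / 3528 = -0.81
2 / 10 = 1 / 5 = 0.20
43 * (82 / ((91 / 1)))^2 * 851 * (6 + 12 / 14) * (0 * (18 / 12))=0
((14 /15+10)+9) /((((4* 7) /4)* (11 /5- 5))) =-299 /294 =-1.02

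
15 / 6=5 / 2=2.50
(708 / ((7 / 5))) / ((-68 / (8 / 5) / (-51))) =4248 / 7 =606.86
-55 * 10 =-550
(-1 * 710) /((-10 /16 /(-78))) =-88608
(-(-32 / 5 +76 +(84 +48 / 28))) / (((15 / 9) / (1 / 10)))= -8154 / 875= -9.32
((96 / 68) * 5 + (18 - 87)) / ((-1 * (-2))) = -1053 / 34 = -30.97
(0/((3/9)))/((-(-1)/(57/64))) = 0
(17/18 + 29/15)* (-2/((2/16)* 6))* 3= -1036/45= -23.02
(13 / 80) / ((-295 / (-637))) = 8281 / 23600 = 0.35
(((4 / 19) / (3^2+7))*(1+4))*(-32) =-40 / 19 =-2.11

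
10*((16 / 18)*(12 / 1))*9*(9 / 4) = 2160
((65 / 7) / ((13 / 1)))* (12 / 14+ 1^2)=65 / 49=1.33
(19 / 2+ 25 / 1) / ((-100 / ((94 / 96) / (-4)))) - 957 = -12248519 / 12800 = -956.92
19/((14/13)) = 247/14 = 17.64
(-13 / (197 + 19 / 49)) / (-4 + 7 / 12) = 49 / 2542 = 0.02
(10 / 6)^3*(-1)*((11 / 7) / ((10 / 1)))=-275 / 378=-0.73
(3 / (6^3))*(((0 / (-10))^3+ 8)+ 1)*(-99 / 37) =-99 / 296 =-0.33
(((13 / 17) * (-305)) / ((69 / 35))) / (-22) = 138775 / 25806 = 5.38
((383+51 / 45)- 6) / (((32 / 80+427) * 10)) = 2836 / 32055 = 0.09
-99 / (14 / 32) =-1584 / 7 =-226.29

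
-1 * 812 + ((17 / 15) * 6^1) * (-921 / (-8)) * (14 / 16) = -20321 / 160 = -127.01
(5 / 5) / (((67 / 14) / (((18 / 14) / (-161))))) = -18 / 10787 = -0.00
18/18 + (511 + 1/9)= 4609/9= 512.11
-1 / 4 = -0.25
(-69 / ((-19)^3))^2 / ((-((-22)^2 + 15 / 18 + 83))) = -28566 / 160285316567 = -0.00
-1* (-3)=3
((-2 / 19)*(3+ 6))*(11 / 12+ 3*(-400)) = 43167 / 38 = 1135.97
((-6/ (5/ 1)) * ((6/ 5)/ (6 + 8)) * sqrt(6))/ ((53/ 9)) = -162 * sqrt(6)/ 9275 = -0.04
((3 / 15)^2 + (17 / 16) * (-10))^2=4481689 / 40000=112.04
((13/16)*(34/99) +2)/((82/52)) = 23465/16236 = 1.45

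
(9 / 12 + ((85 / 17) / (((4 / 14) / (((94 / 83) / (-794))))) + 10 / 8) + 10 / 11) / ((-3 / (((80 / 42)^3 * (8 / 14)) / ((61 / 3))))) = -89206144000 / 477777604689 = -0.19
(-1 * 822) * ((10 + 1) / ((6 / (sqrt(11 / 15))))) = -1507 * sqrt(165) / 15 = -1290.52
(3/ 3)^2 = 1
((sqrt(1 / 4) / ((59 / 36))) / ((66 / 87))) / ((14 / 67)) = 17487 / 9086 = 1.92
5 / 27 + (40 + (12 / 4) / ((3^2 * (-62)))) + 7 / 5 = 348023 / 8370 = 41.58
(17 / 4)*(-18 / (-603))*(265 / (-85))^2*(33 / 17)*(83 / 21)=2564617 / 271082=9.46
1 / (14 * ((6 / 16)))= 4 / 21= 0.19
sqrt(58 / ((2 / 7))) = sqrt(203) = 14.25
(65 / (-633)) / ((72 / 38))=-0.05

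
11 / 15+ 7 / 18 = 101 / 90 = 1.12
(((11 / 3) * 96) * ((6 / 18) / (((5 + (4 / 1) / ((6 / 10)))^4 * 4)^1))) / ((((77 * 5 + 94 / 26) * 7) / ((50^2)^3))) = 9094.45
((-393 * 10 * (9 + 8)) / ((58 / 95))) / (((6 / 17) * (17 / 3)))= -54715.09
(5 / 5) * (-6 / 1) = -6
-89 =-89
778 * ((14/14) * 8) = 6224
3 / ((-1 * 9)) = -1 / 3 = -0.33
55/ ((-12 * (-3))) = 55/ 36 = 1.53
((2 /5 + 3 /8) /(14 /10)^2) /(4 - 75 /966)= 3565 /35364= 0.10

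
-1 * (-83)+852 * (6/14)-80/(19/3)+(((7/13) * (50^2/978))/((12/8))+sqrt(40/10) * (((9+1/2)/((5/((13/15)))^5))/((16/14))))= 2335043596156552363/5350309453125000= 436.43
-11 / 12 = -0.92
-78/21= -26/7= -3.71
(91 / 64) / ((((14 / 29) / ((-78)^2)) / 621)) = 356091957 / 32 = 11127873.66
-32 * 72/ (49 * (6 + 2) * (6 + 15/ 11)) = -352/ 441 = -0.80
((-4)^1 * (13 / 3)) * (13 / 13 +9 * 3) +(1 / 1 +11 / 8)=-11591 / 24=-482.96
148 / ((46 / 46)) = 148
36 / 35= 1.03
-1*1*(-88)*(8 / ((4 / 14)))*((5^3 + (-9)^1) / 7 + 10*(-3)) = -33088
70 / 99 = 0.71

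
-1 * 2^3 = -8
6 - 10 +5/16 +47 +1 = 709/16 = 44.31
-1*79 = -79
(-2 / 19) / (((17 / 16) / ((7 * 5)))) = -1120 / 323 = -3.47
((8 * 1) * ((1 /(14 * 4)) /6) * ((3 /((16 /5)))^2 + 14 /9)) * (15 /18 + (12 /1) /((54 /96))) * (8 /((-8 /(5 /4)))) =-532855 /331776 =-1.61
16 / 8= 2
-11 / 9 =-1.22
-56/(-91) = 8/13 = 0.62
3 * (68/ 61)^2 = 13872/ 3721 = 3.73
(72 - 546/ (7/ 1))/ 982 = -3/ 491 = -0.01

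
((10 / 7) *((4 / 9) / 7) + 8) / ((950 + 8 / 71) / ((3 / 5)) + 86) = 31666 / 6534297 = 0.00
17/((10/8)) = 68/5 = 13.60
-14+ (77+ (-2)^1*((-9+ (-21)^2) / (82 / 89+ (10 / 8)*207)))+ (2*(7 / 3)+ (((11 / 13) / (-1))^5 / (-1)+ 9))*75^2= 16120755869775 / 203097271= 79374.56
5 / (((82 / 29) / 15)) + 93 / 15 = 13417 / 410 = 32.72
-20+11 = -9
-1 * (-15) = 15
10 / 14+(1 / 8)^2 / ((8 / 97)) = 3239 / 3584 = 0.90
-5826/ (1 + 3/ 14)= -81564/ 17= -4797.88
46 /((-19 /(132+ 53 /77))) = -321.25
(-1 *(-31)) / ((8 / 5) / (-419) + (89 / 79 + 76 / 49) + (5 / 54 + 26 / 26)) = 13575713130 / 1649395133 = 8.23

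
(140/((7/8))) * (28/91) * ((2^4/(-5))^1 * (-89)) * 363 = 66164736/13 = 5089595.08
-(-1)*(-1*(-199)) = 199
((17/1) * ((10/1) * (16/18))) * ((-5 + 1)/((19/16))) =-87040/171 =-509.01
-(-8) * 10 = 80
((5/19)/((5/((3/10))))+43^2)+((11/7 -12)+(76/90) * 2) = 4405621/2394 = 1840.28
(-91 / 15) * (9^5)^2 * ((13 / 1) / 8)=-1374955315461 / 40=-34373882886.52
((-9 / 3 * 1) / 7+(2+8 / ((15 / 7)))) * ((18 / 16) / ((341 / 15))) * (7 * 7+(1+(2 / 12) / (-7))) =3507429 / 267344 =13.12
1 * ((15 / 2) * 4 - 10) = 20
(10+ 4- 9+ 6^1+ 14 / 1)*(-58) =-1450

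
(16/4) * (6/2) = 12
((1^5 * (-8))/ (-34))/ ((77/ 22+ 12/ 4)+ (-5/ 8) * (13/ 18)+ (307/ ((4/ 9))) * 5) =576/ 8469587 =0.00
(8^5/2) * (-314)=-5144576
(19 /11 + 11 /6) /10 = 47 /132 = 0.36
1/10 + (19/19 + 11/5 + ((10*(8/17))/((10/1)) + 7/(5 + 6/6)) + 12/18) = 1429/255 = 5.60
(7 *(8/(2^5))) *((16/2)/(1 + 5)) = 2.33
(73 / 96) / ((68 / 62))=2263 / 3264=0.69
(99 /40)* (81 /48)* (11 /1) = 29403 /640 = 45.94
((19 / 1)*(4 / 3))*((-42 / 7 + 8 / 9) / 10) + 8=-4.95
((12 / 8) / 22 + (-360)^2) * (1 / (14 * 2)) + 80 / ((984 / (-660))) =33012589 / 7216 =4574.92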